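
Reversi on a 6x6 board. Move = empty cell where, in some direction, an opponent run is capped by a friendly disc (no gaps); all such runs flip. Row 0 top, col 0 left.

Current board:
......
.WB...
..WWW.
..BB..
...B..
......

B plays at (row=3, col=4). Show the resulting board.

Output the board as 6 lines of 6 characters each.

Place B at (3,4); scan 8 dirs for brackets.
Dir NW: opp run (2,3) capped by B -> flip
Dir N: opp run (2,4), next='.' -> no flip
Dir NE: first cell '.' (not opp) -> no flip
Dir W: first cell 'B' (not opp) -> no flip
Dir E: first cell '.' (not opp) -> no flip
Dir SW: first cell 'B' (not opp) -> no flip
Dir S: first cell '.' (not opp) -> no flip
Dir SE: first cell '.' (not opp) -> no flip
All flips: (2,3)

Answer: ......
.WB...
..WBW.
..BBB.
...B..
......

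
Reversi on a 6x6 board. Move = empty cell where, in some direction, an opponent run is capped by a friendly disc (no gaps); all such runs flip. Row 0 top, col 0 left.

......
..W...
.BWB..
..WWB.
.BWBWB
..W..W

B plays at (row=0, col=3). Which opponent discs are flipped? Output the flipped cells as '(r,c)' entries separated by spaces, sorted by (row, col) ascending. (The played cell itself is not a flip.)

Answer: (1,2)

Derivation:
Dir NW: edge -> no flip
Dir N: edge -> no flip
Dir NE: edge -> no flip
Dir W: first cell '.' (not opp) -> no flip
Dir E: first cell '.' (not opp) -> no flip
Dir SW: opp run (1,2) capped by B -> flip
Dir S: first cell '.' (not opp) -> no flip
Dir SE: first cell '.' (not opp) -> no flip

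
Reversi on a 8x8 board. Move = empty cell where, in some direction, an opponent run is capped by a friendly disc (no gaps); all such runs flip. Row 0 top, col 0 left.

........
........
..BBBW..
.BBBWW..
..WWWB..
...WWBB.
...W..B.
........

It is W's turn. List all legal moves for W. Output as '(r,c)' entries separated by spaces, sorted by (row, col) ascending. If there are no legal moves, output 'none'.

(1,1): flips 2 -> legal
(1,2): flips 3 -> legal
(1,3): flips 3 -> legal
(1,4): flips 1 -> legal
(1,5): flips 2 -> legal
(2,0): flips 1 -> legal
(2,1): flips 4 -> legal
(3,0): flips 3 -> legal
(3,6): flips 1 -> legal
(4,0): no bracket -> illegal
(4,1): no bracket -> illegal
(4,6): flips 1 -> legal
(4,7): no bracket -> illegal
(5,7): flips 2 -> legal
(6,4): no bracket -> illegal
(6,5): flips 2 -> legal
(6,7): flips 2 -> legal
(7,5): no bracket -> illegal
(7,6): no bracket -> illegal
(7,7): flips 2 -> legal

Answer: (1,1) (1,2) (1,3) (1,4) (1,5) (2,0) (2,1) (3,0) (3,6) (4,6) (5,7) (6,5) (6,7) (7,7)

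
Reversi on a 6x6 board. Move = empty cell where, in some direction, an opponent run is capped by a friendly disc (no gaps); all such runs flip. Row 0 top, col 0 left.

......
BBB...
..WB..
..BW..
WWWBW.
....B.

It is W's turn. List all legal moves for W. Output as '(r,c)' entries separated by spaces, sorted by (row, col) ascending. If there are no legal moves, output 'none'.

Answer: (0,0) (0,2) (1,3) (1,4) (2,4) (3,1) (5,3)

Derivation:
(0,0): flips 1 -> legal
(0,1): no bracket -> illegal
(0,2): flips 1 -> legal
(0,3): no bracket -> illegal
(1,3): flips 1 -> legal
(1,4): flips 2 -> legal
(2,0): no bracket -> illegal
(2,1): no bracket -> illegal
(2,4): flips 1 -> legal
(3,1): flips 1 -> legal
(3,4): no bracket -> illegal
(4,5): no bracket -> illegal
(5,2): no bracket -> illegal
(5,3): flips 1 -> legal
(5,5): no bracket -> illegal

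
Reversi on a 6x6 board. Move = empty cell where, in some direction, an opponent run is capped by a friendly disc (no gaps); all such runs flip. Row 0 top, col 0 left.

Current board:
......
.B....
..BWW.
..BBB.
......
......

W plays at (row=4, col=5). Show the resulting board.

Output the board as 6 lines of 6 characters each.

Place W at (4,5); scan 8 dirs for brackets.
Dir NW: opp run (3,4) capped by W -> flip
Dir N: first cell '.' (not opp) -> no flip
Dir NE: edge -> no flip
Dir W: first cell '.' (not opp) -> no flip
Dir E: edge -> no flip
Dir SW: first cell '.' (not opp) -> no flip
Dir S: first cell '.' (not opp) -> no flip
Dir SE: edge -> no flip
All flips: (3,4)

Answer: ......
.B....
..BWW.
..BBW.
.....W
......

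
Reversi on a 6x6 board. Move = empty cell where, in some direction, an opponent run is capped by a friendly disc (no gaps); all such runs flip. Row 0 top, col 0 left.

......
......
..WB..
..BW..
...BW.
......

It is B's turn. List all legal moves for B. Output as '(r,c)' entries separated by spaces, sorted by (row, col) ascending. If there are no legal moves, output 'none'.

(1,1): no bracket -> illegal
(1,2): flips 1 -> legal
(1,3): no bracket -> illegal
(2,1): flips 1 -> legal
(2,4): no bracket -> illegal
(3,1): no bracket -> illegal
(3,4): flips 1 -> legal
(3,5): no bracket -> illegal
(4,2): no bracket -> illegal
(4,5): flips 1 -> legal
(5,3): no bracket -> illegal
(5,4): no bracket -> illegal
(5,5): no bracket -> illegal

Answer: (1,2) (2,1) (3,4) (4,5)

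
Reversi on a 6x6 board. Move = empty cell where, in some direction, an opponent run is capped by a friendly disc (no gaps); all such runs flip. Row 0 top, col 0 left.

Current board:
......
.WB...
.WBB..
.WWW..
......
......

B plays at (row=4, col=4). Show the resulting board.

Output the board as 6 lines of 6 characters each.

Place B at (4,4); scan 8 dirs for brackets.
Dir NW: opp run (3,3) capped by B -> flip
Dir N: first cell '.' (not opp) -> no flip
Dir NE: first cell '.' (not opp) -> no flip
Dir W: first cell '.' (not opp) -> no flip
Dir E: first cell '.' (not opp) -> no flip
Dir SW: first cell '.' (not opp) -> no flip
Dir S: first cell '.' (not opp) -> no flip
Dir SE: first cell '.' (not opp) -> no flip
All flips: (3,3)

Answer: ......
.WB...
.WBB..
.WWB..
....B.
......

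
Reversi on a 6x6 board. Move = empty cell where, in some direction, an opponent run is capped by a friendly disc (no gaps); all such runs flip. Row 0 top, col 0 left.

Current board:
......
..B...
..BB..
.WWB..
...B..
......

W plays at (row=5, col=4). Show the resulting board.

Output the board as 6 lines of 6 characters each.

Answer: ......
..B...
..BB..
.WWB..
...W..
....W.

Derivation:
Place W at (5,4); scan 8 dirs for brackets.
Dir NW: opp run (4,3) capped by W -> flip
Dir N: first cell '.' (not opp) -> no flip
Dir NE: first cell '.' (not opp) -> no flip
Dir W: first cell '.' (not opp) -> no flip
Dir E: first cell '.' (not opp) -> no flip
Dir SW: edge -> no flip
Dir S: edge -> no flip
Dir SE: edge -> no flip
All flips: (4,3)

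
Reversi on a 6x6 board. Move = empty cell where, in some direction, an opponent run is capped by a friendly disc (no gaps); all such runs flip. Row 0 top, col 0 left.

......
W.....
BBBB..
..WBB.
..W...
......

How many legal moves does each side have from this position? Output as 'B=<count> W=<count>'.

-- B to move --
(0,0): flips 1 -> legal
(0,1): no bracket -> illegal
(1,1): no bracket -> illegal
(3,1): flips 1 -> legal
(4,1): flips 1 -> legal
(4,3): flips 1 -> legal
(5,1): flips 1 -> legal
(5,2): flips 2 -> legal
(5,3): no bracket -> illegal
B mobility = 6
-- W to move --
(1,1): no bracket -> illegal
(1,2): flips 1 -> legal
(1,3): no bracket -> illegal
(1,4): flips 1 -> legal
(2,4): flips 1 -> legal
(2,5): no bracket -> illegal
(3,0): flips 1 -> legal
(3,1): no bracket -> illegal
(3,5): flips 2 -> legal
(4,3): no bracket -> illegal
(4,4): no bracket -> illegal
(4,5): no bracket -> illegal
W mobility = 5

Answer: B=6 W=5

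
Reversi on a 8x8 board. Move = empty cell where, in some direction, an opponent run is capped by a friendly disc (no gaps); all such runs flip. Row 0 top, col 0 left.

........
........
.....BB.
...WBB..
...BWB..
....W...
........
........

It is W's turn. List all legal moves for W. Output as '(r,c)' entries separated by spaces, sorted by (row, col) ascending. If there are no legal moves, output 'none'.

(1,4): no bracket -> illegal
(1,5): no bracket -> illegal
(1,6): no bracket -> illegal
(1,7): flips 2 -> legal
(2,3): no bracket -> illegal
(2,4): flips 1 -> legal
(2,7): no bracket -> illegal
(3,2): flips 1 -> legal
(3,6): flips 3 -> legal
(3,7): no bracket -> illegal
(4,2): flips 1 -> legal
(4,6): flips 1 -> legal
(5,2): no bracket -> illegal
(5,3): flips 1 -> legal
(5,5): no bracket -> illegal
(5,6): no bracket -> illegal

Answer: (1,7) (2,4) (3,2) (3,6) (4,2) (4,6) (5,3)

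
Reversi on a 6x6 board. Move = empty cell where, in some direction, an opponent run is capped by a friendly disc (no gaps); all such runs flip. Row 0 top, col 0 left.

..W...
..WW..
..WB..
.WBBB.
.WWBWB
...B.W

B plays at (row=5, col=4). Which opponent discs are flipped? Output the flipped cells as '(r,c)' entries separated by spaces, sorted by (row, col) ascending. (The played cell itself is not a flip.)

Answer: (4,4)

Derivation:
Dir NW: first cell 'B' (not opp) -> no flip
Dir N: opp run (4,4) capped by B -> flip
Dir NE: first cell 'B' (not opp) -> no flip
Dir W: first cell 'B' (not opp) -> no flip
Dir E: opp run (5,5), next=edge -> no flip
Dir SW: edge -> no flip
Dir S: edge -> no flip
Dir SE: edge -> no flip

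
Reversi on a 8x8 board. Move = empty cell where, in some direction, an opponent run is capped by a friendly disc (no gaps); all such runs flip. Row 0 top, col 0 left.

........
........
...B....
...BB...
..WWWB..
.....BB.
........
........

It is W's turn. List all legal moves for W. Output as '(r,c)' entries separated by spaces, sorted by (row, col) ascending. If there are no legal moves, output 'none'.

Answer: (1,3) (2,2) (2,4) (2,5) (4,6) (6,6)

Derivation:
(1,2): no bracket -> illegal
(1,3): flips 2 -> legal
(1,4): no bracket -> illegal
(2,2): flips 1 -> legal
(2,4): flips 2 -> legal
(2,5): flips 1 -> legal
(3,2): no bracket -> illegal
(3,5): no bracket -> illegal
(3,6): no bracket -> illegal
(4,6): flips 1 -> legal
(4,7): no bracket -> illegal
(5,4): no bracket -> illegal
(5,7): no bracket -> illegal
(6,4): no bracket -> illegal
(6,5): no bracket -> illegal
(6,6): flips 1 -> legal
(6,7): no bracket -> illegal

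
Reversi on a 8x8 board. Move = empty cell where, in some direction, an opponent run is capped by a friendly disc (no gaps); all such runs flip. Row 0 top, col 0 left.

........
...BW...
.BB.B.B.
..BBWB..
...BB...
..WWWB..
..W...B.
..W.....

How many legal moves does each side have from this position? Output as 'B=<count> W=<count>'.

Answer: B=9 W=7

Derivation:
-- B to move --
(0,3): no bracket -> illegal
(0,4): flips 1 -> legal
(0,5): no bracket -> illegal
(1,5): flips 1 -> legal
(2,3): no bracket -> illegal
(2,5): flips 1 -> legal
(4,1): no bracket -> illegal
(4,2): no bracket -> illegal
(4,5): no bracket -> illegal
(5,1): flips 3 -> legal
(6,1): flips 1 -> legal
(6,3): flips 1 -> legal
(6,4): flips 1 -> legal
(6,5): flips 1 -> legal
(7,1): flips 2 -> legal
(7,3): no bracket -> illegal
B mobility = 9
-- W to move --
(0,2): no bracket -> illegal
(0,3): no bracket -> illegal
(0,4): no bracket -> illegal
(1,0): flips 3 -> legal
(1,1): no bracket -> illegal
(1,2): flips 1 -> legal
(1,5): no bracket -> illegal
(1,6): no bracket -> illegal
(1,7): flips 3 -> legal
(2,0): no bracket -> illegal
(2,3): flips 2 -> legal
(2,5): no bracket -> illegal
(2,7): no bracket -> illegal
(3,0): no bracket -> illegal
(3,1): flips 2 -> legal
(3,6): flips 1 -> legal
(3,7): no bracket -> illegal
(4,1): no bracket -> illegal
(4,2): no bracket -> illegal
(4,5): no bracket -> illegal
(4,6): no bracket -> illegal
(5,6): flips 1 -> legal
(5,7): no bracket -> illegal
(6,4): no bracket -> illegal
(6,5): no bracket -> illegal
(6,7): no bracket -> illegal
(7,5): no bracket -> illegal
(7,6): no bracket -> illegal
(7,7): no bracket -> illegal
W mobility = 7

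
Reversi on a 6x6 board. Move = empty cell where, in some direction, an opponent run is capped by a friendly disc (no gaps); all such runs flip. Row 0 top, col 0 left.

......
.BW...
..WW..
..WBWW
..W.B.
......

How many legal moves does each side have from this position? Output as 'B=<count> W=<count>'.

Answer: B=4 W=7

Derivation:
-- B to move --
(0,1): no bracket -> illegal
(0,2): no bracket -> illegal
(0,3): no bracket -> illegal
(1,3): flips 2 -> legal
(1,4): no bracket -> illegal
(2,1): no bracket -> illegal
(2,4): flips 1 -> legal
(2,5): no bracket -> illegal
(3,1): flips 1 -> legal
(4,1): no bracket -> illegal
(4,3): no bracket -> illegal
(4,5): no bracket -> illegal
(5,1): flips 1 -> legal
(5,2): no bracket -> illegal
(5,3): no bracket -> illegal
B mobility = 4
-- W to move --
(0,0): flips 1 -> legal
(0,1): no bracket -> illegal
(0,2): no bracket -> illegal
(1,0): flips 1 -> legal
(2,0): no bracket -> illegal
(2,1): no bracket -> illegal
(2,4): flips 1 -> legal
(4,3): flips 1 -> legal
(4,5): no bracket -> illegal
(5,3): flips 1 -> legal
(5,4): flips 1 -> legal
(5,5): flips 2 -> legal
W mobility = 7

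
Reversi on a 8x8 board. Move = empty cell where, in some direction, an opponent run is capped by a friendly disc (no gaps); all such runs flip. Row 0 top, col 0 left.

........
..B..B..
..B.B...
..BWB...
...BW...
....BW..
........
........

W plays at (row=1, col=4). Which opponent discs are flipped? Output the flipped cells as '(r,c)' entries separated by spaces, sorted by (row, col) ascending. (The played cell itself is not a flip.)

Answer: (2,4) (3,4)

Derivation:
Dir NW: first cell '.' (not opp) -> no flip
Dir N: first cell '.' (not opp) -> no flip
Dir NE: first cell '.' (not opp) -> no flip
Dir W: first cell '.' (not opp) -> no flip
Dir E: opp run (1,5), next='.' -> no flip
Dir SW: first cell '.' (not opp) -> no flip
Dir S: opp run (2,4) (3,4) capped by W -> flip
Dir SE: first cell '.' (not opp) -> no flip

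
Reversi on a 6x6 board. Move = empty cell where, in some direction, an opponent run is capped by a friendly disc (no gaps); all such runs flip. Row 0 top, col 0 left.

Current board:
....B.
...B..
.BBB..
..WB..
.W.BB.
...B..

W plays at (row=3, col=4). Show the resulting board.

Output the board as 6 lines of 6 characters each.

Place W at (3,4); scan 8 dirs for brackets.
Dir NW: opp run (2,3), next='.' -> no flip
Dir N: first cell '.' (not opp) -> no flip
Dir NE: first cell '.' (not opp) -> no flip
Dir W: opp run (3,3) capped by W -> flip
Dir E: first cell '.' (not opp) -> no flip
Dir SW: opp run (4,3), next='.' -> no flip
Dir S: opp run (4,4), next='.' -> no flip
Dir SE: first cell '.' (not opp) -> no flip
All flips: (3,3)

Answer: ....B.
...B..
.BBB..
..WWW.
.W.BB.
...B..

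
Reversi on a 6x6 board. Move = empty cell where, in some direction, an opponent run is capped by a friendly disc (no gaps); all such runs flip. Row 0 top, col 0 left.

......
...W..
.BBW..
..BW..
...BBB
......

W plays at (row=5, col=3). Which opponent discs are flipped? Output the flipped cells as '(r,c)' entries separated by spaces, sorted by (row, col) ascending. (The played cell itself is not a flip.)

Dir NW: first cell '.' (not opp) -> no flip
Dir N: opp run (4,3) capped by W -> flip
Dir NE: opp run (4,4), next='.' -> no flip
Dir W: first cell '.' (not opp) -> no flip
Dir E: first cell '.' (not opp) -> no flip
Dir SW: edge -> no flip
Dir S: edge -> no flip
Dir SE: edge -> no flip

Answer: (4,3)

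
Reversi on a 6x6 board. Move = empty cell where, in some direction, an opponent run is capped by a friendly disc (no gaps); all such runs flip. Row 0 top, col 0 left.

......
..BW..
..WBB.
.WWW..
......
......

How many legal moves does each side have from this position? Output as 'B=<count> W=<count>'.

-- B to move --
(0,2): flips 1 -> legal
(0,3): flips 1 -> legal
(0,4): no bracket -> illegal
(1,1): no bracket -> illegal
(1,4): flips 1 -> legal
(2,0): no bracket -> illegal
(2,1): flips 1 -> legal
(3,0): no bracket -> illegal
(3,4): no bracket -> illegal
(4,0): no bracket -> illegal
(4,1): flips 1 -> legal
(4,2): flips 3 -> legal
(4,3): flips 1 -> legal
(4,4): no bracket -> illegal
B mobility = 7
-- W to move --
(0,1): no bracket -> illegal
(0,2): flips 1 -> legal
(0,3): no bracket -> illegal
(1,1): flips 1 -> legal
(1,4): flips 1 -> legal
(1,5): flips 1 -> legal
(2,1): no bracket -> illegal
(2,5): flips 2 -> legal
(3,4): no bracket -> illegal
(3,5): flips 1 -> legal
W mobility = 6

Answer: B=7 W=6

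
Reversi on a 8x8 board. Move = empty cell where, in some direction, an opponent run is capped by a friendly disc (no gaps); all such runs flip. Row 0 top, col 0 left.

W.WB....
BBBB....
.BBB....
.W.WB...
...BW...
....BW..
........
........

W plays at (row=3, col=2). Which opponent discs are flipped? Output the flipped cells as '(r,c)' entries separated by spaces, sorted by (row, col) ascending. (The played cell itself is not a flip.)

Answer: (1,2) (2,2)

Derivation:
Dir NW: opp run (2,1) (1,0), next=edge -> no flip
Dir N: opp run (2,2) (1,2) capped by W -> flip
Dir NE: opp run (2,3), next='.' -> no flip
Dir W: first cell 'W' (not opp) -> no flip
Dir E: first cell 'W' (not opp) -> no flip
Dir SW: first cell '.' (not opp) -> no flip
Dir S: first cell '.' (not opp) -> no flip
Dir SE: opp run (4,3) (5,4), next='.' -> no flip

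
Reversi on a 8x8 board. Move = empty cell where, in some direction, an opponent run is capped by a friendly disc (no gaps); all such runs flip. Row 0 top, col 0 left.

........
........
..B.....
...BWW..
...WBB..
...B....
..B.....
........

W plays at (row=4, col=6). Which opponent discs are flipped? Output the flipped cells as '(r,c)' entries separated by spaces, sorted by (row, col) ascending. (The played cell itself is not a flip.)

Dir NW: first cell 'W' (not opp) -> no flip
Dir N: first cell '.' (not opp) -> no flip
Dir NE: first cell '.' (not opp) -> no flip
Dir W: opp run (4,5) (4,4) capped by W -> flip
Dir E: first cell '.' (not opp) -> no flip
Dir SW: first cell '.' (not opp) -> no flip
Dir S: first cell '.' (not opp) -> no flip
Dir SE: first cell '.' (not opp) -> no flip

Answer: (4,4) (4,5)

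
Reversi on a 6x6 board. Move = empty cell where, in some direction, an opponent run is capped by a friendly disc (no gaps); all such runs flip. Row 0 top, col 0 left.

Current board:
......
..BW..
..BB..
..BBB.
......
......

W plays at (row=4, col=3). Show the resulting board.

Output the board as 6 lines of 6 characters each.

Answer: ......
..BW..
..BW..
..BWB.
...W..
......

Derivation:
Place W at (4,3); scan 8 dirs for brackets.
Dir NW: opp run (3,2), next='.' -> no flip
Dir N: opp run (3,3) (2,3) capped by W -> flip
Dir NE: opp run (3,4), next='.' -> no flip
Dir W: first cell '.' (not opp) -> no flip
Dir E: first cell '.' (not opp) -> no flip
Dir SW: first cell '.' (not opp) -> no flip
Dir S: first cell '.' (not opp) -> no flip
Dir SE: first cell '.' (not opp) -> no flip
All flips: (2,3) (3,3)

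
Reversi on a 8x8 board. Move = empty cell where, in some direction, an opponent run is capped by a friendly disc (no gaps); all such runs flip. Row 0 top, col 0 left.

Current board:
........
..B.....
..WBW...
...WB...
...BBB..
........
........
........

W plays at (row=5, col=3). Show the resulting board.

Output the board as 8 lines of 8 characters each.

Place W at (5,3); scan 8 dirs for brackets.
Dir NW: first cell '.' (not opp) -> no flip
Dir N: opp run (4,3) capped by W -> flip
Dir NE: opp run (4,4), next='.' -> no flip
Dir W: first cell '.' (not opp) -> no flip
Dir E: first cell '.' (not opp) -> no flip
Dir SW: first cell '.' (not opp) -> no flip
Dir S: first cell '.' (not opp) -> no flip
Dir SE: first cell '.' (not opp) -> no flip
All flips: (4,3)

Answer: ........
..B.....
..WBW...
...WB...
...WBB..
...W....
........
........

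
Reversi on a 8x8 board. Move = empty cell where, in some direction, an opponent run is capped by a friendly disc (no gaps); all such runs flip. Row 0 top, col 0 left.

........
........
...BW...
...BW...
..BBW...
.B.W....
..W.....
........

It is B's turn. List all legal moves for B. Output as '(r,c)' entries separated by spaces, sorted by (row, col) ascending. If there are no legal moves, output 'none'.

(1,3): no bracket -> illegal
(1,4): no bracket -> illegal
(1,5): flips 1 -> legal
(2,5): flips 2 -> legal
(3,5): flips 1 -> legal
(4,5): flips 2 -> legal
(5,2): no bracket -> illegal
(5,4): no bracket -> illegal
(5,5): flips 1 -> legal
(6,1): no bracket -> illegal
(6,3): flips 1 -> legal
(6,4): flips 1 -> legal
(7,1): no bracket -> illegal
(7,2): no bracket -> illegal
(7,3): flips 1 -> legal

Answer: (1,5) (2,5) (3,5) (4,5) (5,5) (6,3) (6,4) (7,3)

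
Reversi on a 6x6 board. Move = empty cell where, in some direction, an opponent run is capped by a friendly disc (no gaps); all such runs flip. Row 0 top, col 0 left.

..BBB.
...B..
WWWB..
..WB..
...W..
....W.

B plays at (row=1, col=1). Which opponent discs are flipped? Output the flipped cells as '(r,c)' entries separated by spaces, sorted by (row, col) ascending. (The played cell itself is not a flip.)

Dir NW: first cell '.' (not opp) -> no flip
Dir N: first cell '.' (not opp) -> no flip
Dir NE: first cell 'B' (not opp) -> no flip
Dir W: first cell '.' (not opp) -> no flip
Dir E: first cell '.' (not opp) -> no flip
Dir SW: opp run (2,0), next=edge -> no flip
Dir S: opp run (2,1), next='.' -> no flip
Dir SE: opp run (2,2) capped by B -> flip

Answer: (2,2)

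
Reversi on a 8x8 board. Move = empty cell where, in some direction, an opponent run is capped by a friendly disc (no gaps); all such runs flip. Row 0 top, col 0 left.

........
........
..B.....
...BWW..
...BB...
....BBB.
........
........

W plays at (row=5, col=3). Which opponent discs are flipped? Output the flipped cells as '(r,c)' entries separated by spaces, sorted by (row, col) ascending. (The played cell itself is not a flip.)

Answer: (4,4)

Derivation:
Dir NW: first cell '.' (not opp) -> no flip
Dir N: opp run (4,3) (3,3), next='.' -> no flip
Dir NE: opp run (4,4) capped by W -> flip
Dir W: first cell '.' (not opp) -> no flip
Dir E: opp run (5,4) (5,5) (5,6), next='.' -> no flip
Dir SW: first cell '.' (not opp) -> no flip
Dir S: first cell '.' (not opp) -> no flip
Dir SE: first cell '.' (not opp) -> no flip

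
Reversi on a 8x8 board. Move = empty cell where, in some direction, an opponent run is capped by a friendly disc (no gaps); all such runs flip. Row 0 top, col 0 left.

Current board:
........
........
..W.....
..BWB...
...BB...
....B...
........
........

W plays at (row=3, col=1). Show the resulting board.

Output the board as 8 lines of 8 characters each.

Place W at (3,1); scan 8 dirs for brackets.
Dir NW: first cell '.' (not opp) -> no flip
Dir N: first cell '.' (not opp) -> no flip
Dir NE: first cell 'W' (not opp) -> no flip
Dir W: first cell '.' (not opp) -> no flip
Dir E: opp run (3,2) capped by W -> flip
Dir SW: first cell '.' (not opp) -> no flip
Dir S: first cell '.' (not opp) -> no flip
Dir SE: first cell '.' (not opp) -> no flip
All flips: (3,2)

Answer: ........
........
..W.....
.WWWB...
...BB...
....B...
........
........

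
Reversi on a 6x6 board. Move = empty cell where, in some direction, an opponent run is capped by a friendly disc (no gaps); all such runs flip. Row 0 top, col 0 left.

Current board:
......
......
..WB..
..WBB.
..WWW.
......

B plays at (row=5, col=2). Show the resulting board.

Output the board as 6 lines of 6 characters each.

Answer: ......
......
..WB..
..WBB.
..WBW.
..B...

Derivation:
Place B at (5,2); scan 8 dirs for brackets.
Dir NW: first cell '.' (not opp) -> no flip
Dir N: opp run (4,2) (3,2) (2,2), next='.' -> no flip
Dir NE: opp run (4,3) capped by B -> flip
Dir W: first cell '.' (not opp) -> no flip
Dir E: first cell '.' (not opp) -> no flip
Dir SW: edge -> no flip
Dir S: edge -> no flip
Dir SE: edge -> no flip
All flips: (4,3)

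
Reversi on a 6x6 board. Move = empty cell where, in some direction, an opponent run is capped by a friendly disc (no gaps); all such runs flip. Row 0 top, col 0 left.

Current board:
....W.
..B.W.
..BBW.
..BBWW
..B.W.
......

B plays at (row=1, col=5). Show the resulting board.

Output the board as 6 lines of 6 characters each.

Place B at (1,5); scan 8 dirs for brackets.
Dir NW: opp run (0,4), next=edge -> no flip
Dir N: first cell '.' (not opp) -> no flip
Dir NE: edge -> no flip
Dir W: opp run (1,4), next='.' -> no flip
Dir E: edge -> no flip
Dir SW: opp run (2,4) capped by B -> flip
Dir S: first cell '.' (not opp) -> no flip
Dir SE: edge -> no flip
All flips: (2,4)

Answer: ....W.
..B.WB
..BBB.
..BBWW
..B.W.
......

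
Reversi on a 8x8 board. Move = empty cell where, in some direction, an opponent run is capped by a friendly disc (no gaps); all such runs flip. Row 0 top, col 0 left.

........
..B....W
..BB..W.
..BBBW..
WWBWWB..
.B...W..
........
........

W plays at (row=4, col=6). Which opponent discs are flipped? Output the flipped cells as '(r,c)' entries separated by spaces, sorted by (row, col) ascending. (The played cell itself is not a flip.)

Dir NW: first cell 'W' (not opp) -> no flip
Dir N: first cell '.' (not opp) -> no flip
Dir NE: first cell '.' (not opp) -> no flip
Dir W: opp run (4,5) capped by W -> flip
Dir E: first cell '.' (not opp) -> no flip
Dir SW: first cell 'W' (not opp) -> no flip
Dir S: first cell '.' (not opp) -> no flip
Dir SE: first cell '.' (not opp) -> no flip

Answer: (4,5)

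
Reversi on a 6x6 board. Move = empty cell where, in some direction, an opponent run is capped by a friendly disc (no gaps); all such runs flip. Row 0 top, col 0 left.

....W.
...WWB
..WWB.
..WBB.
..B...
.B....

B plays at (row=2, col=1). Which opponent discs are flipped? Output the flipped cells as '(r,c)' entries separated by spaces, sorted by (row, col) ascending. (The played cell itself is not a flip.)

Dir NW: first cell '.' (not opp) -> no flip
Dir N: first cell '.' (not opp) -> no flip
Dir NE: first cell '.' (not opp) -> no flip
Dir W: first cell '.' (not opp) -> no flip
Dir E: opp run (2,2) (2,3) capped by B -> flip
Dir SW: first cell '.' (not opp) -> no flip
Dir S: first cell '.' (not opp) -> no flip
Dir SE: opp run (3,2), next='.' -> no flip

Answer: (2,2) (2,3)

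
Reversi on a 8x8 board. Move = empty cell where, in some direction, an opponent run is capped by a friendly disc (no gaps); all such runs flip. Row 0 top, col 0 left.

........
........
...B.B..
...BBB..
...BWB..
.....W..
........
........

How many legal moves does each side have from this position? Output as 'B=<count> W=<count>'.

Answer: B=4 W=6

Derivation:
-- B to move --
(4,6): no bracket -> illegal
(5,3): flips 1 -> legal
(5,4): flips 1 -> legal
(5,6): no bracket -> illegal
(6,4): no bracket -> illegal
(6,5): flips 1 -> legal
(6,6): flips 2 -> legal
B mobility = 4
-- W to move --
(1,2): no bracket -> illegal
(1,3): no bracket -> illegal
(1,4): no bracket -> illegal
(1,5): flips 3 -> legal
(1,6): no bracket -> illegal
(2,2): flips 1 -> legal
(2,4): flips 1 -> legal
(2,6): flips 1 -> legal
(3,2): no bracket -> illegal
(3,6): no bracket -> illegal
(4,2): flips 1 -> legal
(4,6): flips 1 -> legal
(5,2): no bracket -> illegal
(5,3): no bracket -> illegal
(5,4): no bracket -> illegal
(5,6): no bracket -> illegal
W mobility = 6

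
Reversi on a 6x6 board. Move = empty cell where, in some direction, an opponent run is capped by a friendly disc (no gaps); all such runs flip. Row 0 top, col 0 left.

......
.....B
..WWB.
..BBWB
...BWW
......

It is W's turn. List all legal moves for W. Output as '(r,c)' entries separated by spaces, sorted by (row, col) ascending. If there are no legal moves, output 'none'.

Answer: (1,4) (2,5) (3,1) (4,1) (4,2) (5,2) (5,3)

Derivation:
(0,4): no bracket -> illegal
(0,5): no bracket -> illegal
(1,3): no bracket -> illegal
(1,4): flips 1 -> legal
(2,1): no bracket -> illegal
(2,5): flips 2 -> legal
(3,1): flips 2 -> legal
(4,1): flips 1 -> legal
(4,2): flips 2 -> legal
(5,2): flips 1 -> legal
(5,3): flips 2 -> legal
(5,4): no bracket -> illegal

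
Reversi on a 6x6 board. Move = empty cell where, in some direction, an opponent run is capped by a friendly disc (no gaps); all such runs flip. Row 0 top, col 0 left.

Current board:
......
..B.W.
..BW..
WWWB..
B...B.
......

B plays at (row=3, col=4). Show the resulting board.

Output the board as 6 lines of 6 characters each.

Place B at (3,4); scan 8 dirs for brackets.
Dir NW: opp run (2,3) capped by B -> flip
Dir N: first cell '.' (not opp) -> no flip
Dir NE: first cell '.' (not opp) -> no flip
Dir W: first cell 'B' (not opp) -> no flip
Dir E: first cell '.' (not opp) -> no flip
Dir SW: first cell '.' (not opp) -> no flip
Dir S: first cell 'B' (not opp) -> no flip
Dir SE: first cell '.' (not opp) -> no flip
All flips: (2,3)

Answer: ......
..B.W.
..BB..
WWWBB.
B...B.
......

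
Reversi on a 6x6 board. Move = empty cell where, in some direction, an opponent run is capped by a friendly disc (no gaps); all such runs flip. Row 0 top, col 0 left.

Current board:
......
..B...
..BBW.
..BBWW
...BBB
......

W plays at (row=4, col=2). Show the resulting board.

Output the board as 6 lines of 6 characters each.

Place W at (4,2); scan 8 dirs for brackets.
Dir NW: first cell '.' (not opp) -> no flip
Dir N: opp run (3,2) (2,2) (1,2), next='.' -> no flip
Dir NE: opp run (3,3) capped by W -> flip
Dir W: first cell '.' (not opp) -> no flip
Dir E: opp run (4,3) (4,4) (4,5), next=edge -> no flip
Dir SW: first cell '.' (not opp) -> no flip
Dir S: first cell '.' (not opp) -> no flip
Dir SE: first cell '.' (not opp) -> no flip
All flips: (3,3)

Answer: ......
..B...
..BBW.
..BWWW
..WBBB
......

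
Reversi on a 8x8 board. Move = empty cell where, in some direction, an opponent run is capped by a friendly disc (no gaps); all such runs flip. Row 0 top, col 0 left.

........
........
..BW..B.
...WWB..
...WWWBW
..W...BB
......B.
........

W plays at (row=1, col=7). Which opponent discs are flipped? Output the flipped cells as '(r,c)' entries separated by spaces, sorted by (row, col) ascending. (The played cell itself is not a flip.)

Dir NW: first cell '.' (not opp) -> no flip
Dir N: first cell '.' (not opp) -> no flip
Dir NE: edge -> no flip
Dir W: first cell '.' (not opp) -> no flip
Dir E: edge -> no flip
Dir SW: opp run (2,6) (3,5) capped by W -> flip
Dir S: first cell '.' (not opp) -> no flip
Dir SE: edge -> no flip

Answer: (2,6) (3,5)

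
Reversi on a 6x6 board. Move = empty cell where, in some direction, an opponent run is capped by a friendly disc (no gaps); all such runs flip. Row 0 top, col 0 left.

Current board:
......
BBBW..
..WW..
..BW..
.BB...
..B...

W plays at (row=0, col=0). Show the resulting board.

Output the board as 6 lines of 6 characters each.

Answer: W.....
BWBW..
..WW..
..BW..
.BB...
..B...

Derivation:
Place W at (0,0); scan 8 dirs for brackets.
Dir NW: edge -> no flip
Dir N: edge -> no flip
Dir NE: edge -> no flip
Dir W: edge -> no flip
Dir E: first cell '.' (not opp) -> no flip
Dir SW: edge -> no flip
Dir S: opp run (1,0), next='.' -> no flip
Dir SE: opp run (1,1) capped by W -> flip
All flips: (1,1)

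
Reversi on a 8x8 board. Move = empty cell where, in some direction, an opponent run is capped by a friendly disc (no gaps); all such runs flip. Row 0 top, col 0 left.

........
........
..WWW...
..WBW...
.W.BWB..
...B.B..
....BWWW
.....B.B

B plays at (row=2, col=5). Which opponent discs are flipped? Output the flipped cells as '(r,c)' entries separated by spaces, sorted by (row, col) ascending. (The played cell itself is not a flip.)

Answer: (3,4)

Derivation:
Dir NW: first cell '.' (not opp) -> no flip
Dir N: first cell '.' (not opp) -> no flip
Dir NE: first cell '.' (not opp) -> no flip
Dir W: opp run (2,4) (2,3) (2,2), next='.' -> no flip
Dir E: first cell '.' (not opp) -> no flip
Dir SW: opp run (3,4) capped by B -> flip
Dir S: first cell '.' (not opp) -> no flip
Dir SE: first cell '.' (not opp) -> no flip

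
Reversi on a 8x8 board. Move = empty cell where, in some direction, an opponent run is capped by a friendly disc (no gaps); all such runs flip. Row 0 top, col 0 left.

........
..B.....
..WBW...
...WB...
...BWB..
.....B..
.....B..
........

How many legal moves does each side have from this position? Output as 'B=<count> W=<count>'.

Answer: B=6 W=7

Derivation:
-- B to move --
(1,1): flips 3 -> legal
(1,3): no bracket -> illegal
(1,4): flips 1 -> legal
(1,5): no bracket -> illegal
(2,1): flips 1 -> legal
(2,5): flips 1 -> legal
(3,1): no bracket -> illegal
(3,2): flips 2 -> legal
(3,5): no bracket -> illegal
(4,2): no bracket -> illegal
(5,3): no bracket -> illegal
(5,4): flips 1 -> legal
B mobility = 6
-- W to move --
(0,1): no bracket -> illegal
(0,2): flips 1 -> legal
(0,3): no bracket -> illegal
(1,1): no bracket -> illegal
(1,3): flips 1 -> legal
(1,4): no bracket -> illegal
(2,1): no bracket -> illegal
(2,5): no bracket -> illegal
(3,2): no bracket -> illegal
(3,5): flips 1 -> legal
(3,6): no bracket -> illegal
(4,2): flips 1 -> legal
(4,6): flips 1 -> legal
(5,2): no bracket -> illegal
(5,3): flips 1 -> legal
(5,4): no bracket -> illegal
(5,6): no bracket -> illegal
(6,4): no bracket -> illegal
(6,6): flips 1 -> legal
(7,4): no bracket -> illegal
(7,5): no bracket -> illegal
(7,6): no bracket -> illegal
W mobility = 7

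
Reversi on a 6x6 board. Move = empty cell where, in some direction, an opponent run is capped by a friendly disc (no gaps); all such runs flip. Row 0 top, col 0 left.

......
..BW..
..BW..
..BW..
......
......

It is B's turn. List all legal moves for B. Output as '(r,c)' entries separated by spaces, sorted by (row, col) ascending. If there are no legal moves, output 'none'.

Answer: (0,4) (1,4) (2,4) (3,4) (4,4)

Derivation:
(0,2): no bracket -> illegal
(0,3): no bracket -> illegal
(0,4): flips 1 -> legal
(1,4): flips 2 -> legal
(2,4): flips 1 -> legal
(3,4): flips 2 -> legal
(4,2): no bracket -> illegal
(4,3): no bracket -> illegal
(4,4): flips 1 -> legal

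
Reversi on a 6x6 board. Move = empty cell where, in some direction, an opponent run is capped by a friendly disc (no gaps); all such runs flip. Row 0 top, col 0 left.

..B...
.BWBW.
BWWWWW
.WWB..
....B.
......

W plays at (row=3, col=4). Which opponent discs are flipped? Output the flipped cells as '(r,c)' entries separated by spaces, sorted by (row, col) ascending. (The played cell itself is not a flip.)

Answer: (3,3)

Derivation:
Dir NW: first cell 'W' (not opp) -> no flip
Dir N: first cell 'W' (not opp) -> no flip
Dir NE: first cell 'W' (not opp) -> no flip
Dir W: opp run (3,3) capped by W -> flip
Dir E: first cell '.' (not opp) -> no flip
Dir SW: first cell '.' (not opp) -> no flip
Dir S: opp run (4,4), next='.' -> no flip
Dir SE: first cell '.' (not opp) -> no flip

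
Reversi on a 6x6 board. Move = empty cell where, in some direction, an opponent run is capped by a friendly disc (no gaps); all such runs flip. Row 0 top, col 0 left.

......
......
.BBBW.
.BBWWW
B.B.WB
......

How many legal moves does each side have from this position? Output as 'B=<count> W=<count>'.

Answer: B=4 W=7

Derivation:
-- B to move --
(1,3): no bracket -> illegal
(1,4): no bracket -> illegal
(1,5): flips 2 -> legal
(2,5): flips 2 -> legal
(4,3): flips 2 -> legal
(5,3): no bracket -> illegal
(5,4): no bracket -> illegal
(5,5): flips 2 -> legal
B mobility = 4
-- W to move --
(1,0): no bracket -> illegal
(1,1): flips 1 -> legal
(1,2): flips 1 -> legal
(1,3): flips 1 -> legal
(1,4): no bracket -> illegal
(2,0): flips 3 -> legal
(3,0): flips 2 -> legal
(4,1): no bracket -> illegal
(4,3): no bracket -> illegal
(5,0): no bracket -> illegal
(5,1): flips 1 -> legal
(5,2): no bracket -> illegal
(5,3): no bracket -> illegal
(5,4): no bracket -> illegal
(5,5): flips 1 -> legal
W mobility = 7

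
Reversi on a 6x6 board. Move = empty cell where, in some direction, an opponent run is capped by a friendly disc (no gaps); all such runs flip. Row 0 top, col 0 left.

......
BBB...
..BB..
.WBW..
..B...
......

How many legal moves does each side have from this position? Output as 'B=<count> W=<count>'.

Answer: B=7 W=4

Derivation:
-- B to move --
(2,0): flips 1 -> legal
(2,1): no bracket -> illegal
(2,4): flips 1 -> legal
(3,0): flips 1 -> legal
(3,4): flips 1 -> legal
(4,0): flips 1 -> legal
(4,1): no bracket -> illegal
(4,3): flips 1 -> legal
(4,4): flips 1 -> legal
B mobility = 7
-- W to move --
(0,0): flips 2 -> legal
(0,1): no bracket -> illegal
(0,2): no bracket -> illegal
(0,3): no bracket -> illegal
(1,3): flips 2 -> legal
(1,4): no bracket -> illegal
(2,0): no bracket -> illegal
(2,1): no bracket -> illegal
(2,4): no bracket -> illegal
(3,4): no bracket -> illegal
(4,1): no bracket -> illegal
(4,3): no bracket -> illegal
(5,1): flips 1 -> legal
(5,2): no bracket -> illegal
(5,3): flips 1 -> legal
W mobility = 4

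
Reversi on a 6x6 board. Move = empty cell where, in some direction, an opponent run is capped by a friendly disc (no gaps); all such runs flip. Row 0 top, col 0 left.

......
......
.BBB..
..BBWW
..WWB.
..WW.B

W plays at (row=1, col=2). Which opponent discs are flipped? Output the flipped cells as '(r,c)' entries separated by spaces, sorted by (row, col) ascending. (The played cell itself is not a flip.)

Answer: (2,2) (2,3) (3,2)

Derivation:
Dir NW: first cell '.' (not opp) -> no flip
Dir N: first cell '.' (not opp) -> no flip
Dir NE: first cell '.' (not opp) -> no flip
Dir W: first cell '.' (not opp) -> no flip
Dir E: first cell '.' (not opp) -> no flip
Dir SW: opp run (2,1), next='.' -> no flip
Dir S: opp run (2,2) (3,2) capped by W -> flip
Dir SE: opp run (2,3) capped by W -> flip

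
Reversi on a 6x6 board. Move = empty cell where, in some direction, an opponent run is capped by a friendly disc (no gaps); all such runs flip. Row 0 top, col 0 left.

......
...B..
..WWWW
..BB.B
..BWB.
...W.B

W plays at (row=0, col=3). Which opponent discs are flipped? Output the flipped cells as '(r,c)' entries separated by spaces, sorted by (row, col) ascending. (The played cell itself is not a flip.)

Dir NW: edge -> no flip
Dir N: edge -> no flip
Dir NE: edge -> no flip
Dir W: first cell '.' (not opp) -> no flip
Dir E: first cell '.' (not opp) -> no flip
Dir SW: first cell '.' (not opp) -> no flip
Dir S: opp run (1,3) capped by W -> flip
Dir SE: first cell '.' (not opp) -> no flip

Answer: (1,3)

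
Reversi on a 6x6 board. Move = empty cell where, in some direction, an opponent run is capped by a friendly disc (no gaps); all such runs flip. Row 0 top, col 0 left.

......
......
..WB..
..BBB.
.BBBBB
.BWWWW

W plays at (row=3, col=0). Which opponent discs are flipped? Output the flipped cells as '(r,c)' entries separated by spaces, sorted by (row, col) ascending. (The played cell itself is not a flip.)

Answer: (4,1)

Derivation:
Dir NW: edge -> no flip
Dir N: first cell '.' (not opp) -> no flip
Dir NE: first cell '.' (not opp) -> no flip
Dir W: edge -> no flip
Dir E: first cell '.' (not opp) -> no flip
Dir SW: edge -> no flip
Dir S: first cell '.' (not opp) -> no flip
Dir SE: opp run (4,1) capped by W -> flip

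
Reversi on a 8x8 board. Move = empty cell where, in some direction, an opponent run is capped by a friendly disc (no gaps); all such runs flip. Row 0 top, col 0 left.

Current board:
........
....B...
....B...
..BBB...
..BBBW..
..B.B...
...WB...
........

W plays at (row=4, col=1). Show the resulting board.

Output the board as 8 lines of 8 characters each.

Answer: ........
....B...
....B...
..BBB...
.WWWWW..
..W.B...
...WB...
........

Derivation:
Place W at (4,1); scan 8 dirs for brackets.
Dir NW: first cell '.' (not opp) -> no flip
Dir N: first cell '.' (not opp) -> no flip
Dir NE: opp run (3,2), next='.' -> no flip
Dir W: first cell '.' (not opp) -> no flip
Dir E: opp run (4,2) (4,3) (4,4) capped by W -> flip
Dir SW: first cell '.' (not opp) -> no flip
Dir S: first cell '.' (not opp) -> no flip
Dir SE: opp run (5,2) capped by W -> flip
All flips: (4,2) (4,3) (4,4) (5,2)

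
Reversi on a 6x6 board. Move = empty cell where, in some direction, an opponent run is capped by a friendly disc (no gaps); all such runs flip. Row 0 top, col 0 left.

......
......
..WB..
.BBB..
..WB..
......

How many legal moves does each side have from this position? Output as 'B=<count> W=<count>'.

Answer: B=8 W=4

Derivation:
-- B to move --
(1,1): flips 1 -> legal
(1,2): flips 1 -> legal
(1,3): flips 1 -> legal
(2,1): flips 1 -> legal
(4,1): flips 1 -> legal
(5,1): flips 1 -> legal
(5,2): flips 1 -> legal
(5,3): flips 1 -> legal
B mobility = 8
-- W to move --
(1,2): no bracket -> illegal
(1,3): no bracket -> illegal
(1,4): no bracket -> illegal
(2,0): flips 1 -> legal
(2,1): no bracket -> illegal
(2,4): flips 2 -> legal
(3,0): no bracket -> illegal
(3,4): no bracket -> illegal
(4,0): flips 1 -> legal
(4,1): no bracket -> illegal
(4,4): flips 2 -> legal
(5,2): no bracket -> illegal
(5,3): no bracket -> illegal
(5,4): no bracket -> illegal
W mobility = 4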